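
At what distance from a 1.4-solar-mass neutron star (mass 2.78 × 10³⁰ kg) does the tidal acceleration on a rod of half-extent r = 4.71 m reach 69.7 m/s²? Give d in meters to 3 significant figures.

2GMr/d³ = a_tidal  ⇒  d = (2GMr / a_tidal)^(1/3)
d = (2 × 6.674×10⁻¹¹ × (2.78 × 10³⁰) × (4.71) / (69.7))^(1/3)
  = 2.93 × 10⁶ m

2.93 × 10⁶ m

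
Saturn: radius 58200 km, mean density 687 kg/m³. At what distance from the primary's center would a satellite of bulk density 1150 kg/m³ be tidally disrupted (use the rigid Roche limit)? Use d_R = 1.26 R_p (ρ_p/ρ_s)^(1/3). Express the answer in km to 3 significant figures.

d_R = 1.26 × 58200 km × (687/1150)^(1/3)
    = 61800 km

61800 km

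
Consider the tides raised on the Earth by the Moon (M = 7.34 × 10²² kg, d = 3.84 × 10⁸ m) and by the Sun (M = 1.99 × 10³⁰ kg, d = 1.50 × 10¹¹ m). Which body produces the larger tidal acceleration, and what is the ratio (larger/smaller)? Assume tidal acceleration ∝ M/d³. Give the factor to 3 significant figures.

The Moon, by a factor of ≈ 2.20

Tidal stretch scales as M/d³; compute that for each body.
The Moon: (7.34 × 10²²) / (3.84 × 10⁸)³ = 1.296 × 10⁻³
The Sun: (1.99 × 10³⁰) / (1.50 × 10¹¹)³ = 5.896 × 10⁻⁴
Ratio (larger/smaller) = 2.20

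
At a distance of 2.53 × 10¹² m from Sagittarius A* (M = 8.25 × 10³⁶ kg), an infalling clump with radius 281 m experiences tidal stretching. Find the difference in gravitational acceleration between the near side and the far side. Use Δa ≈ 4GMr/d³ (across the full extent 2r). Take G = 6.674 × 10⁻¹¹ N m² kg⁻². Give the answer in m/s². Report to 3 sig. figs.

3.82 × 10⁻⁸ m/s²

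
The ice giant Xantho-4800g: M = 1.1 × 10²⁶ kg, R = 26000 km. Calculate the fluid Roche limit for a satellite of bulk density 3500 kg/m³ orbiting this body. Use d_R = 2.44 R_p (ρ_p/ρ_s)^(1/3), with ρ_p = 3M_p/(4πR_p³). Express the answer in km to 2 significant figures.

48000 km

ρ_p = 3M_p/(4πR_p³) = 3 × (1.1 × 10²⁶) / (4π × (2.6 × 10⁷ m)³) = 1500 kg/m³
d_R = 2.44 × 26000 km × (1500/3500)^(1/3)
    = 48000 km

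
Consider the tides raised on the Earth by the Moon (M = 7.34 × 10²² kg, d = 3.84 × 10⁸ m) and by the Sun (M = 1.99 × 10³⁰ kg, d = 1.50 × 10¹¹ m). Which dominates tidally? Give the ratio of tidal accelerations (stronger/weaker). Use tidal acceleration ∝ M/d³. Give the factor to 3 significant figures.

The Moon, by a factor of ≈ 2.20

Compare M/d³ for the two perturbers:
The Moon: (7.34 × 10²²) / (3.84 × 10⁸)³ = 1.296 × 10⁻³
The Sun: (1.99 × 10³⁰) / (1.50 × 10¹¹)³ = 5.896 × 10⁻⁴
Ratio (larger/smaller) = 2.20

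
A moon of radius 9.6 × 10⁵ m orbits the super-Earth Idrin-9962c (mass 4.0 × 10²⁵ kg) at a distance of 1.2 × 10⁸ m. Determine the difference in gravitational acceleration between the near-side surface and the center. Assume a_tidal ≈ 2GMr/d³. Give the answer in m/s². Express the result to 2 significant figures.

The tidal stretch is the gradient of GM/d² times the body's extent r, hence the 1/d³ dependence.
Δg = 2GMr/d³
   = 2 × (6.674 × 10⁻¹¹) × (4.0 × 10²⁵) × (9.6 × 10⁵) / (1.2 × 10⁸)³
   = 3.0 × 10⁻³ m/s²

3.0 × 10⁻³ m/s²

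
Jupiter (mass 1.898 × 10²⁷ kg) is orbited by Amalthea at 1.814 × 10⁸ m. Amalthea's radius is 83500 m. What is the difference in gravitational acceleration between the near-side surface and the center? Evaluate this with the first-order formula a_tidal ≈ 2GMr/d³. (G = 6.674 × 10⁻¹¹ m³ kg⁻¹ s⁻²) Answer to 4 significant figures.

Δg = 2GMr/d³
   = 2 × (6.674 × 10⁻¹¹) × (1.898 × 10²⁷) × (83500) / (1.814 × 10⁸)³
   = 3.544 × 10⁻³ m/s²

3.544 × 10⁻³ m/s²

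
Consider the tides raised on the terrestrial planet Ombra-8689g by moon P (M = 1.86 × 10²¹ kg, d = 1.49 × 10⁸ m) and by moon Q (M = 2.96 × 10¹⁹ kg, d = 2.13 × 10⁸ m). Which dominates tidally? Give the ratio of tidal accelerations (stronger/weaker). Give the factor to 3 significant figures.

Tidal acceleration ∝ M/d³, so compare M/d³ for each.
Moon P: (1.86 × 10²¹) / (1.49 × 10⁸)³ = 5.623 × 10⁻⁴
Moon Q: (2.96 × 10¹⁹) / (2.13 × 10⁸)³ = 3.063 × 10⁻⁶
Ratio (larger/smaller) = 184

Moon P, by a factor of ≈ 184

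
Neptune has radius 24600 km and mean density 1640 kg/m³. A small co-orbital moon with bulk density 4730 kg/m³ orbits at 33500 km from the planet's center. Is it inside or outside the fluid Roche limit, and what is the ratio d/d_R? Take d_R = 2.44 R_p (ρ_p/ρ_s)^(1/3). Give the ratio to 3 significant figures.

inside; d/d_R ≈ 0.794

d_R = 2.44 × (24600 km) × (1640/4730)^(1/3) = 42170 km
d/d_R = (33500) / (42170) = 0.794
Since d/d_R < 1, the body is inside the Roche limit.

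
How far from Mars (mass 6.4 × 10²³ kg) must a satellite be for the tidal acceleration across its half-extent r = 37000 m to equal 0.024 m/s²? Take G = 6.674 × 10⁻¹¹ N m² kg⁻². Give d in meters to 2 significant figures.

2GMr/d³ = a_tidal  ⇒  d = (2GMr / a_tidal)^(1/3)
d = (2 × 6.674×10⁻¹¹ × (6.4 × 10²³) × (37000) / (0.024))^(1/3)
  = 5.1 × 10⁶ m

5.1 × 10⁶ m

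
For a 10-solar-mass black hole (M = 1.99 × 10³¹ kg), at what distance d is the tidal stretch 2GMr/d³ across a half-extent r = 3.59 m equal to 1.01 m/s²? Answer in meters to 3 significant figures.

2GMr/d³ = a_tidal  ⇒  d = (2GMr / a_tidal)^(1/3)
d = (2 × 6.674×10⁻¹¹ × (1.99 × 10³¹) × (3.59) / (1.01))^(1/3)
  = 2.11 × 10⁷ m

2.11 × 10⁷ m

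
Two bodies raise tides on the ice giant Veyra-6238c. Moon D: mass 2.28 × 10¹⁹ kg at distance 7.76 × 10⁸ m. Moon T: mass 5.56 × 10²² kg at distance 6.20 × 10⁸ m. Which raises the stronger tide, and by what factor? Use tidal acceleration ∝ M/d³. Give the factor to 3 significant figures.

The tide-raising term goes as M/d³ (the gradient of a 1/d² field).
Moon D: (2.28 × 10¹⁹) / (7.76 × 10⁸)³ = 4.879 × 10⁻⁸
Moon T: (5.56 × 10²²) / (6.20 × 10⁸)³ = 2.333 × 10⁻⁴
Ratio (larger/smaller) = 4780

Moon T, by a factor of ≈ 4780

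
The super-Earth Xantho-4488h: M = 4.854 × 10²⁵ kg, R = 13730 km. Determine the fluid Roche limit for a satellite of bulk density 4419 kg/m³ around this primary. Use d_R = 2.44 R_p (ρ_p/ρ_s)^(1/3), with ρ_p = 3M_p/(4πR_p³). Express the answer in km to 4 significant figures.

ρ_p = 3M_p/(4πR_p³) = 3 × (4.854 × 10²⁵) / (4π × (1.373 × 10⁷ m)³) = 4477 kg/m³
d_R = 2.44 × 13730 km × (4477/4419)^(1/3)
    = 33650 km

33650 km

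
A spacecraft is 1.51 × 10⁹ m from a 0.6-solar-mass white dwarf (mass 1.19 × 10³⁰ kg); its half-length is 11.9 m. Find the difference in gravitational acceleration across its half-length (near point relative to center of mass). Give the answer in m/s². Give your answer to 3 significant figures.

5.49 × 10⁻⁷ m/s²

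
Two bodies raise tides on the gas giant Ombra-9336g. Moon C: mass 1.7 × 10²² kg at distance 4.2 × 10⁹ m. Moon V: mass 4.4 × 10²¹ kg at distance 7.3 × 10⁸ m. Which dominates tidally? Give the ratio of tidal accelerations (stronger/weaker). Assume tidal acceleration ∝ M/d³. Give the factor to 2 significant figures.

Tidal acceleration ∝ M/d³, so compare M/d³ for each.
Moon C: (1.7 × 10²²) / (4.2 × 10⁹)³ = 2.295 × 10⁻⁷
Moon V: (4.4 × 10²¹) / (7.3 × 10⁸)³ = 1.131 × 10⁻⁵
Ratio (larger/smaller) = 49

Moon V, by a factor of ≈ 49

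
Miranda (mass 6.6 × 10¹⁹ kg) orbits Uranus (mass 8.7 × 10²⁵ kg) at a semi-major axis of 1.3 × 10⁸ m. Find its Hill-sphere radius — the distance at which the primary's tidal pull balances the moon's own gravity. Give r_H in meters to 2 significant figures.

8.2 × 10⁵ m

r_H ≈ a (m/3M)^(1/3)
    = (1.3 × 10⁸) × (6.6 × 10¹⁹ / (3 × 8.7 × 10²⁵))^(1/3)
    = 8.2 × 10⁵ m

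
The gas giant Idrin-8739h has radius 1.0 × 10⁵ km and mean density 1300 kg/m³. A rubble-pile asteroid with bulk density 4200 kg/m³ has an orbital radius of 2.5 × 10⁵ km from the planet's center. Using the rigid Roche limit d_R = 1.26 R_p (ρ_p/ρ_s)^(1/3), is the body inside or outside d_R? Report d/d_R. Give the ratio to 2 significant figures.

outside; d/d_R ≈ 2.9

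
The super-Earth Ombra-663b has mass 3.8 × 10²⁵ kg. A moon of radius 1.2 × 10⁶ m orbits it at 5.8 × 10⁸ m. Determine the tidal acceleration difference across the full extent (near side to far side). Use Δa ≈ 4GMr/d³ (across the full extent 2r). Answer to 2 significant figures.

Differencing GM/(d−r)² and GM/(d+r)² to first order in r/d gives 4GMr/d³.
Δg = 4GMr/d³
   = 4 × (6.674 × 10⁻¹¹) × (3.8 × 10²⁵) × (1.2 × 10⁶) / (5.8 × 10⁸)³
   = 6.2 × 10⁻⁵ m/s²

6.2 × 10⁻⁵ m/s²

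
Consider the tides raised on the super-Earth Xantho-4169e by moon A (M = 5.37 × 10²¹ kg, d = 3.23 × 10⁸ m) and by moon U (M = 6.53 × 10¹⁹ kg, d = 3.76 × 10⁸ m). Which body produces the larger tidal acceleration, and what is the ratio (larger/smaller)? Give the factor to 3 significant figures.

The tide-raising term goes as M/d³ (the gradient of a 1/d² field).
Moon A: (5.37 × 10²¹) / (3.23 × 10⁸)³ = 1.594 × 10⁻⁴
Moon U: (6.53 × 10¹⁹) / (3.76 × 10⁸)³ = 1.228 × 10⁻⁶
Ratio (larger/smaller) = 130

Moon A, by a factor of ≈ 130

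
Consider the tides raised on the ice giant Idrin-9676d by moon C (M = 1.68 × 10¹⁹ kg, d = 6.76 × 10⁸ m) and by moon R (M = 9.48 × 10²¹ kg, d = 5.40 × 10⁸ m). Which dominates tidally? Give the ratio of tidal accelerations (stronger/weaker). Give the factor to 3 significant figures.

Tidal acceleration ∝ M/d³, so compare M/d³ for each.
Moon C: (1.68 × 10¹⁹) / (6.76 × 10⁸)³ = 5.438 × 10⁻⁸
Moon R: (9.48 × 10²¹) / (5.40 × 10⁸)³ = 6.020 × 10⁻⁵
Ratio (larger/smaller) = 1110

Moon R, by a factor of ≈ 1110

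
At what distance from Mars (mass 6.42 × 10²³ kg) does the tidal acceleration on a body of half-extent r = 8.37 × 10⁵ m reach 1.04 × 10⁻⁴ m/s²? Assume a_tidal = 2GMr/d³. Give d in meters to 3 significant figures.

8.84 × 10⁷ m

2GMr/d³ = a_tidal  ⇒  d = (2GMr / a_tidal)^(1/3)
d = (2 × 6.674×10⁻¹¹ × (6.42 × 10²³) × (8.37 × 10⁵) / (1.04 × 10⁻⁴))^(1/3)
  = 8.84 × 10⁷ m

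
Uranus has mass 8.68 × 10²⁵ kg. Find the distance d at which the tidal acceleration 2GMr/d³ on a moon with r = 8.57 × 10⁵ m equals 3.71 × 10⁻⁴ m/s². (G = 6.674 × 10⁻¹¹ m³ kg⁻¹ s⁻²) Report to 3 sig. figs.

2.99 × 10⁸ m

2GMr/d³ = a_tidal  ⇒  d = (2GMr / a_tidal)^(1/3)
d = (2 × 6.674×10⁻¹¹ × (8.68 × 10²⁵) × (8.57 × 10⁵) / (3.71 × 10⁻⁴))^(1/3)
  = 2.99 × 10⁸ m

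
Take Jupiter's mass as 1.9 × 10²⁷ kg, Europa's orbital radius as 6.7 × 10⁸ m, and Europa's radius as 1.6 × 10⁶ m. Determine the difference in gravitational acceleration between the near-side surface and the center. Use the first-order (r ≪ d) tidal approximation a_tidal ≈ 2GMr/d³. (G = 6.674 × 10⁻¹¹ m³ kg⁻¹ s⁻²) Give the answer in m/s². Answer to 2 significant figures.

1.3 × 10⁻³ m/s²

a_tidal = 2GMr/d³
        = 2 × (6.674 × 10⁻¹¹) × (1.9 × 10²⁷) × (1.6 × 10⁶) / (6.7 × 10⁸)³
        = 1.3 × 10⁻³ m/s²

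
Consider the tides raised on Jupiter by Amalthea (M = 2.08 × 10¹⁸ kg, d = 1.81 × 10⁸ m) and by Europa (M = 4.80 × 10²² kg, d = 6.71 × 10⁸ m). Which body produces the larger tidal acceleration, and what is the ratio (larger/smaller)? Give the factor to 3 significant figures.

The tide-raising term goes as M/d³ (the gradient of a 1/d² field).
Amalthea: (2.08 × 10¹⁸) / (1.81 × 10⁸)³ = 3.508 × 10⁻⁷
Europa: (4.80 × 10²²) / (6.71 × 10⁸)³ = 1.589 × 10⁻⁴
Ratio (larger/smaller) = 453

Europa, by a factor of ≈ 453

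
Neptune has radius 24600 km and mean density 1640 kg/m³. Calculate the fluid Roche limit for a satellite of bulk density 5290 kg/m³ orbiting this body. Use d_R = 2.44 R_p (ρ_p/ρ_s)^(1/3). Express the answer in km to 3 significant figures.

40600 km

d_R = 2.44 × 24600 km × (1640/5290)^(1/3)
    = 40600 km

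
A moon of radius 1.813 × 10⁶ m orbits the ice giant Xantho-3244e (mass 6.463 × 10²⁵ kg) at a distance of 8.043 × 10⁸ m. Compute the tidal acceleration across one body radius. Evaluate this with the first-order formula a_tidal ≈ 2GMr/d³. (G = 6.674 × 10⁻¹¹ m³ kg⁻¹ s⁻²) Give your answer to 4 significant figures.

3.006 × 10⁻⁵ m/s²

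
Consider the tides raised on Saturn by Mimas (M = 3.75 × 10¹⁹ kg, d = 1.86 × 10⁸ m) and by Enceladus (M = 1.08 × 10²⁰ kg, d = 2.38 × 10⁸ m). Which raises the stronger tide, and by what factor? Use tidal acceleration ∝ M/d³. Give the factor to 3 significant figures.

Tidal stretch scales as M/d³; compute that for each body.
Mimas: (3.75 × 10¹⁹) / (1.86 × 10⁸)³ = 5.828 × 10⁻⁶
Enceladus: (1.08 × 10²⁰) / (2.38 × 10⁸)³ = 8.011 × 10⁻⁶
Ratio (larger/smaller) = 1.37

Enceladus, by a factor of ≈ 1.37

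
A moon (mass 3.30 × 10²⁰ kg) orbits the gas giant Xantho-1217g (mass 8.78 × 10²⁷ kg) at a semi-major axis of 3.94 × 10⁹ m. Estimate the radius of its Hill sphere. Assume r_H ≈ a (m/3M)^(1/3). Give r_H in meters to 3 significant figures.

r_H ≈ a (m/3M)^(1/3)
    = (3.94 × 10⁹) × (3.30 × 10²⁰ / (3 × 8.78 × 10²⁷))^(1/3)
    = 9.15 × 10⁶ m

9.15 × 10⁶ m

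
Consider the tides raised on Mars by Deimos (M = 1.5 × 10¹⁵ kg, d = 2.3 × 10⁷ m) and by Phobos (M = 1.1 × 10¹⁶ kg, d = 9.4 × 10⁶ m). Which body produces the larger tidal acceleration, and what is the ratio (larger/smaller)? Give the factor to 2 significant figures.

Phobos, by a factor of ≈ 110

Tidal acceleration ∝ M/d³, so compare M/d³ for each.
Deimos: (1.5 × 10¹⁵) / (2.3 × 10⁷)³ = 1.233 × 10⁻⁷
Phobos: (1.1 × 10¹⁶) / (9.4 × 10⁶)³ = 1.324 × 10⁻⁵
Ratio (larger/smaller) = 110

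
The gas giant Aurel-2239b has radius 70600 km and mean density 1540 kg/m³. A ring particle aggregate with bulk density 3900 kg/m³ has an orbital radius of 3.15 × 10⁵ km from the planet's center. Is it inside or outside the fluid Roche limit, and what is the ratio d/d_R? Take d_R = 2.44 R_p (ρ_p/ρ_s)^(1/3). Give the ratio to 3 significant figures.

d_R = 2.44 × (70600 km) × (1540/3900)^(1/3) = 1.264 × 10⁵ km
d/d_R = (3.15 × 10⁵) / (1.264 × 10⁵) = 2.49
Since d/d_R > 1, the body is outside the Roche limit.

outside; d/d_R ≈ 2.49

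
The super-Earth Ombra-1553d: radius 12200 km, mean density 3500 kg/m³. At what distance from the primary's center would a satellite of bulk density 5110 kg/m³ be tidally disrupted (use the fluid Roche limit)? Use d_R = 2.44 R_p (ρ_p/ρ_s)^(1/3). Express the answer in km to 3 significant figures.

26200 km

d_R = 2.44 × 12200 km × (3500/5110)^(1/3)
    = 26200 km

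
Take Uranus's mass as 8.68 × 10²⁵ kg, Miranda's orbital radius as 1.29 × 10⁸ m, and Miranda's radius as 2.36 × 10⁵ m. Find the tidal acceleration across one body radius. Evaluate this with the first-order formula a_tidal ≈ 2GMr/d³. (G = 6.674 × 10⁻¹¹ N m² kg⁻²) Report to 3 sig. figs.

1.27 × 10⁻³ m/s²

Δg = 2GMr/d³
   = 2 × (6.674 × 10⁻¹¹) × (8.68 × 10²⁵) × (2.36 × 10⁵) / (1.29 × 10⁸)³
   = 1.27 × 10⁻³ m/s²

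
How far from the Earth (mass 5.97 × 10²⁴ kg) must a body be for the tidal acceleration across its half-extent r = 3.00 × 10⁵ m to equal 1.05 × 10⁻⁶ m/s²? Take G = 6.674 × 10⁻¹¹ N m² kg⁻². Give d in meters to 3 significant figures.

2GMr/d³ = a_tidal  ⇒  d = (2GMr / a_tidal)^(1/3)
d = (2 × 6.674×10⁻¹¹ × (5.97 × 10²⁴) × (3.00 × 10⁵) / (1.05 × 10⁻⁶))^(1/3)
  = 6.11 × 10⁸ m

6.11 × 10⁸ m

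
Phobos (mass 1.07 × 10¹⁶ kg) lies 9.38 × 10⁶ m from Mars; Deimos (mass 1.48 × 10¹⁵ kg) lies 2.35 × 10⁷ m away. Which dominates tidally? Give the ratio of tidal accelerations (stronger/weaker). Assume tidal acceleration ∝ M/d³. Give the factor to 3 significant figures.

The tide-raising term goes as M/d³ (the gradient of a 1/d² field).
Phobos: (1.07 × 10¹⁶) / (9.38 × 10⁶)³ = 1.297 × 10⁻⁵
Deimos: (1.48 × 10¹⁵) / (2.35 × 10⁷)³ = 1.140 × 10⁻⁷
Ratio (larger/smaller) = 114

Phobos, by a factor of ≈ 114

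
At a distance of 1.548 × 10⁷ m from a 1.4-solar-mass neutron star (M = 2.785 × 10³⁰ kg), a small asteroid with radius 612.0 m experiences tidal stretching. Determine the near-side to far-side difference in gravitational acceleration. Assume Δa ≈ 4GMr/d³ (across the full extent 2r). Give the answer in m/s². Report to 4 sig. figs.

1.227 × 10² m/s²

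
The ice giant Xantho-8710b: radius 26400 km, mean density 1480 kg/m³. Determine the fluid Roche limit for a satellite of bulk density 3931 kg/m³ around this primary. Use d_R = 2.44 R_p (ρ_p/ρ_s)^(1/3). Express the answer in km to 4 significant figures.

d_R = 2.44 × 26400 km × (1480/3931)^(1/3)
    = 46510 km

46510 km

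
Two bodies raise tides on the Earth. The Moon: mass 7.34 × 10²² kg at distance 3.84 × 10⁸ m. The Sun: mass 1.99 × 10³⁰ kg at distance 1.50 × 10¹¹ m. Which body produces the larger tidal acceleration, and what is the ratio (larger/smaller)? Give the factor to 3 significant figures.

Compare M/d³ for the two perturbers:
The Moon: (7.34 × 10²²) / (3.84 × 10⁸)³ = 1.296 × 10⁻³
The Sun: (1.99 × 10³⁰) / (1.50 × 10¹¹)³ = 5.896 × 10⁻⁴
Ratio (larger/smaller) = 2.20

The Moon, by a factor of ≈ 2.20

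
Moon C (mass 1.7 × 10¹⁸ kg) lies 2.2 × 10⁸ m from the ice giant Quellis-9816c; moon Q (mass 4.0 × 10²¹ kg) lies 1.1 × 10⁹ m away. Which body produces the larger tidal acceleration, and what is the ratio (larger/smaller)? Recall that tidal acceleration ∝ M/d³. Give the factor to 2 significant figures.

Tidal stretch scales as M/d³; compute that for each body.
Moon C: (1.7 × 10¹⁸) / (2.2 × 10⁸)³ = 1.597 × 10⁻⁷
Moon Q: (4.0 × 10²¹) / (1.1 × 10⁹)³ = 3.005 × 10⁻⁶
Ratio (larger/smaller) = 19

Moon Q, by a factor of ≈ 19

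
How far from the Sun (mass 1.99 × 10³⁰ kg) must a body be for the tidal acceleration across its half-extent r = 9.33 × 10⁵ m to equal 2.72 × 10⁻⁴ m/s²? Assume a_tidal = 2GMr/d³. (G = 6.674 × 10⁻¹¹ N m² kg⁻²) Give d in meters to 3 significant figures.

9.69 × 10⁹ m

2GMr/d³ = a_tidal  ⇒  d = (2GMr / a_tidal)^(1/3)
d = (2 × 6.674×10⁻¹¹ × (1.99 × 10³⁰) × (9.33 × 10⁵) / (2.72 × 10⁻⁴))^(1/3)
  = 9.69 × 10⁹ m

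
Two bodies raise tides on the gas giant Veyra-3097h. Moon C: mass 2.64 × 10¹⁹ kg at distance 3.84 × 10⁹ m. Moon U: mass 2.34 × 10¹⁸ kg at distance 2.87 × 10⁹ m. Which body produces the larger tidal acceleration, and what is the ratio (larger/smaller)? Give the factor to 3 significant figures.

The tide-raising term goes as M/d³ (the gradient of a 1/d² field).
Moon C: (2.64 × 10¹⁹) / (3.84 × 10⁹)³ = 4.662 × 10⁻¹⁰
Moon U: (2.34 × 10¹⁸) / (2.87 × 10⁹)³ = 9.899 × 10⁻¹¹
Ratio (larger/smaller) = 4.71

Moon C, by a factor of ≈ 4.71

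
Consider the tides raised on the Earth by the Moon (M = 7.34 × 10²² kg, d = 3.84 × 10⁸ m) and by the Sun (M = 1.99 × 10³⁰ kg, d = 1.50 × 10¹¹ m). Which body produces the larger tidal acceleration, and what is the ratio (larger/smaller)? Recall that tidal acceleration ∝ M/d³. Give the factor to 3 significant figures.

Tidal stretch scales as M/d³; compute that for each body.
The Moon: (7.34 × 10²²) / (3.84 × 10⁸)³ = 1.296 × 10⁻³
The Sun: (1.99 × 10³⁰) / (1.50 × 10¹¹)³ = 5.896 × 10⁻⁴
Ratio (larger/smaller) = 2.20

The Moon, by a factor of ≈ 2.20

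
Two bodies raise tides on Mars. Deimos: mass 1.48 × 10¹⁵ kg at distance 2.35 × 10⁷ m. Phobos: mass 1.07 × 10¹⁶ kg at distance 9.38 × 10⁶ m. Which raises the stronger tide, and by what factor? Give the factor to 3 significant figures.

Phobos, by a factor of ≈ 114

Tidal acceleration ∝ M/d³, so compare M/d³ for each.
Deimos: (1.48 × 10¹⁵) / (2.35 × 10⁷)³ = 1.140 × 10⁻⁷
Phobos: (1.07 × 10¹⁶) / (9.38 × 10⁶)³ = 1.297 × 10⁻⁵
Ratio (larger/smaller) = 114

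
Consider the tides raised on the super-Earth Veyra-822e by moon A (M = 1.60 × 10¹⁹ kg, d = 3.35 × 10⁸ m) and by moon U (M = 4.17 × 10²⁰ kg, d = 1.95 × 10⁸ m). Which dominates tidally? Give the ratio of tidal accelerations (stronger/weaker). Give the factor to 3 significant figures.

Moon U, by a factor of ≈ 132

Tidal stretch scales as M/d³; compute that for each body.
Moon A: (1.60 × 10¹⁹) / (3.35 × 10⁸)³ = 4.256 × 10⁻⁷
Moon U: (4.17 × 10²⁰) / (1.95 × 10⁸)³ = 5.624 × 10⁻⁵
Ratio (larger/smaller) = 132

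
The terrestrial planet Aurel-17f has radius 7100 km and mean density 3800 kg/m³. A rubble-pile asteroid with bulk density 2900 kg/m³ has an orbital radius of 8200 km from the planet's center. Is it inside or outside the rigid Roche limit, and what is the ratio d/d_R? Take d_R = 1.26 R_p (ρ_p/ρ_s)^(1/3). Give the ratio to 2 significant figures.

d_R = 1.26 × (7100 km) × (3800/2900)^(1/3) = 9789 km
d/d_R = (8200) / (9789) = 0.84
Since d/d_R < 1, the body is inside the Roche limit.

inside; d/d_R ≈ 0.84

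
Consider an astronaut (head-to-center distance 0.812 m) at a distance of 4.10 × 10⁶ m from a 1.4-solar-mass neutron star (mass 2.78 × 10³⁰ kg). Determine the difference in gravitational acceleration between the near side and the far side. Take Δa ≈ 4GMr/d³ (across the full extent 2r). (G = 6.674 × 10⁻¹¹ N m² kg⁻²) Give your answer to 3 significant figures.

8.74 m/s²

a_tidal = 4GMr/d³
        = 4 × (6.674 × 10⁻¹¹) × (2.78 × 10³⁰) × (0.812) / (4.10 × 10⁶)³
        = 8.74 m/s²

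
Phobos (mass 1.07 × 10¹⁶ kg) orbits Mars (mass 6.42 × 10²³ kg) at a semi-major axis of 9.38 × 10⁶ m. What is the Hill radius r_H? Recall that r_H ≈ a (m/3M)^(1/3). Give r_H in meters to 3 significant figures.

r_H ≈ a (m/3M)^(1/3)
    = (9.38 × 10⁶) × (1.07 × 10¹⁶ / (3 × 6.42 × 10²³))^(1/3)
    = 1.66 × 10⁴ m

1.66 × 10⁴ m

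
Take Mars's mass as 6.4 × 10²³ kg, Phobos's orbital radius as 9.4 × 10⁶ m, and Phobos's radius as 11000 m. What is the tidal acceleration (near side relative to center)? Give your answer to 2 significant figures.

Δg = 2GMr/d³
   = 2 × (6.674 × 10⁻¹¹) × (6.4 × 10²³) × (11000) / (9.4 × 10⁶)³
   = 1.1 × 10⁻³ m/s²

1.1 × 10⁻³ m/s²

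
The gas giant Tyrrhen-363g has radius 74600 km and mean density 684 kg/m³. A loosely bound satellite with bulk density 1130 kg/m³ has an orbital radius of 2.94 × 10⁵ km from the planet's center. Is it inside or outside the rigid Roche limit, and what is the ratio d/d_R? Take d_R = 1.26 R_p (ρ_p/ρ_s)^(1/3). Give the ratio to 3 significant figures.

outside; d/d_R ≈ 3.70

d_R = 1.26 × (74600 km) × (684/1130)^(1/3) = 79510 km
d/d_R = (2.94 × 10⁵) / (79510) = 3.70
Since d/d_R > 1, the body is outside the Roche limit.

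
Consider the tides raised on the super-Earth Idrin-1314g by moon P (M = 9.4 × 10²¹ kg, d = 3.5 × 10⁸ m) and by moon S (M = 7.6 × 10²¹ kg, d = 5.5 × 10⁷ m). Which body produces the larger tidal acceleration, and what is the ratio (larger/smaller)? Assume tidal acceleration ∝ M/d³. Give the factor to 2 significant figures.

Moon S, by a factor of ≈ 210

The tide-raising term goes as M/d³ (the gradient of a 1/d² field).
Moon P: (9.4 × 10²¹) / (3.5 × 10⁸)³ = 2.192 × 10⁻⁴
Moon S: (7.6 × 10²¹) / (5.5 × 10⁷)³ = 4.568 × 10⁻²
Ratio (larger/smaller) = 210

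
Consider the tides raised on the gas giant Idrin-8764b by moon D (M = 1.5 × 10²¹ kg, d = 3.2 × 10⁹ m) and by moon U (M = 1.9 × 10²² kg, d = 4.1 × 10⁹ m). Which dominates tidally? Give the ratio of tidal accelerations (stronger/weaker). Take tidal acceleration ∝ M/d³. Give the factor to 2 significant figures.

Moon U, by a factor of ≈ 6.0

Tidal stretch scales as M/d³; compute that for each body.
Moon D: (1.5 × 10²¹) / (3.2 × 10⁹)³ = 4.578 × 10⁻⁸
Moon U: (1.9 × 10²²) / (4.1 × 10⁹)³ = 2.757 × 10⁻⁷
Ratio (larger/smaller) = 6.0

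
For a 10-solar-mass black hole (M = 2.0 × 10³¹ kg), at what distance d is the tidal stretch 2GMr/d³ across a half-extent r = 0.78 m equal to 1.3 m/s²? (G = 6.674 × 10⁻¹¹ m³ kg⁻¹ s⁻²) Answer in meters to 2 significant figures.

1.2 × 10⁷ m

2GMr/d³ = a_tidal  ⇒  d = (2GMr / a_tidal)^(1/3)
d = (2 × 6.674×10⁻¹¹ × (2.0 × 10³¹) × (0.78) / (1.3))^(1/3)
  = 1.2 × 10⁷ m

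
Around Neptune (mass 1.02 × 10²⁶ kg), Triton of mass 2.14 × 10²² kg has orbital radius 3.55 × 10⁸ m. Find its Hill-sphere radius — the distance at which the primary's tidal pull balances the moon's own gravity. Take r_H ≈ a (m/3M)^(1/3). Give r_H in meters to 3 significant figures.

r_H ≈ a (m/3M)^(1/3)
    = (3.55 × 10⁸) × (2.14 × 10²² / (3 × 1.02 × 10²⁶))^(1/3)
    = 1.46 × 10⁷ m

1.46 × 10⁷ m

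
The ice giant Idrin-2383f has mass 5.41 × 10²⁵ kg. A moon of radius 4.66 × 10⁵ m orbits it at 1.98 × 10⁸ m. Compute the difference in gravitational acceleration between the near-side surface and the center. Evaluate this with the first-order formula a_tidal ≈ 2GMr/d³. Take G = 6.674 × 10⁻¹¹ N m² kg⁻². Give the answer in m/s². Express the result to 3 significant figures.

Since r ≪ d, expand the inverse-square field across one radius to get the leading 2GMr/d³ term.
Δa = 2GMr/d³
   = 2 × (6.674 × 10⁻¹¹) × (5.41 × 10²⁵) × (4.66 × 10⁵) / (1.98 × 10⁸)³
   = 4.34 × 10⁻⁴ m/s²

4.34 × 10⁻⁴ m/s²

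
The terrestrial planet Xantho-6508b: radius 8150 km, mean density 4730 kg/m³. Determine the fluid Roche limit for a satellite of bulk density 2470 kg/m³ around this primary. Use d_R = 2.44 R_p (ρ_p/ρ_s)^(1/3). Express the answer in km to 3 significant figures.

24700 km

d_R = 2.44 × 8150 km × (4730/2470)^(1/3)
    = 24700 km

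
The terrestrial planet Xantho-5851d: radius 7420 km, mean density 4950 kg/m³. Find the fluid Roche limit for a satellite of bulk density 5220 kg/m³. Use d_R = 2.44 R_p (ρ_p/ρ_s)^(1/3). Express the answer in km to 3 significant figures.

d_R = 2.44 × 7420 km × (4950/5220)^(1/3)
    = 17800 km

17800 km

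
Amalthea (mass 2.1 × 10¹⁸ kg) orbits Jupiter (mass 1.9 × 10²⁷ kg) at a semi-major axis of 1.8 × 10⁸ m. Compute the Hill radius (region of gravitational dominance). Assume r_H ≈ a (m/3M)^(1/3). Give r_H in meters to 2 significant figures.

r_H ≈ a (m/3M)^(1/3)
    = (1.8 × 10⁸) × (2.1 × 10¹⁸ / (3 × 1.9 × 10²⁷))^(1/3)
    = 1.3 × 10⁵ m

1.3 × 10⁵ m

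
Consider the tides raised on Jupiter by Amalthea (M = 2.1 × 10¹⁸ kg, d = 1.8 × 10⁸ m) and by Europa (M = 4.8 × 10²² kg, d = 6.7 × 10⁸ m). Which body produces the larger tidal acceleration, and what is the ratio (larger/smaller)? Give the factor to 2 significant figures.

Compare M/d³ for the two perturbers:
Amalthea: (2.1 × 10¹⁸) / (1.8 × 10⁸)³ = 3.601 × 10⁻⁷
Europa: (4.8 × 10²²) / (6.7 × 10⁸)³ = 1.596 × 10⁻⁴
Ratio (larger/smaller) = 440

Europa, by a factor of ≈ 440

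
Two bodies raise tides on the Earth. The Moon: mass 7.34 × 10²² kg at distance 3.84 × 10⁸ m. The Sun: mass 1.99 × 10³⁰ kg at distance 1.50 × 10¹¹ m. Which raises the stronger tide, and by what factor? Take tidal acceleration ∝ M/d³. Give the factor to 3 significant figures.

The Moon, by a factor of ≈ 2.20

Tidal stretch scales as M/d³; compute that for each body.
The Moon: (7.34 × 10²²) / (3.84 × 10⁸)³ = 1.296 × 10⁻³
The Sun: (1.99 × 10³⁰) / (1.50 × 10¹¹)³ = 5.896 × 10⁻⁴
Ratio (larger/smaller) = 2.20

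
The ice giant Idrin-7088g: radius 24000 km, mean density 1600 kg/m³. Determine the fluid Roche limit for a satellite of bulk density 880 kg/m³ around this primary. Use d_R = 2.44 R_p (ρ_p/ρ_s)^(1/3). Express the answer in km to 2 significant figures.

71000 km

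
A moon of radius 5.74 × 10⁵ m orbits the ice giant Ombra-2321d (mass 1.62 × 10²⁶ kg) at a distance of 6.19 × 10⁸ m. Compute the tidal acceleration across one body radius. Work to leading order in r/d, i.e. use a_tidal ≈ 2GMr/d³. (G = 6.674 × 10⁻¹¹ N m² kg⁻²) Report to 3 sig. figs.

a_tidal = 2GMr/d³
        = 2 × (6.674 × 10⁻¹¹) × (1.62 × 10²⁶) × (5.74 × 10⁵) / (6.19 × 10⁸)³
        = 5.23 × 10⁻⁵ m/s²

5.23 × 10⁻⁵ m/s²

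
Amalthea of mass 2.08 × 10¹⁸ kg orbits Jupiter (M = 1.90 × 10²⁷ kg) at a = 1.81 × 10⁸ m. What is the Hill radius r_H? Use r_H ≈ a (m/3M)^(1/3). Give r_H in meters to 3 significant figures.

r_H ≈ a (m/3M)^(1/3)
    = (1.81 × 10⁸) × (2.08 × 10¹⁸ / (3 × 1.90 × 10²⁷))^(1/3)
    = 1.29 × 10⁵ m

1.29 × 10⁵ m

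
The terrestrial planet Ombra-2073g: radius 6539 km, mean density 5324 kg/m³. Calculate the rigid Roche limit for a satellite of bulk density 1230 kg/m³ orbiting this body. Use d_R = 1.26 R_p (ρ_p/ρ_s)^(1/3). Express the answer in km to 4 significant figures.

d_R = 1.26 × 6539 km × (5324/1230)^(1/3)
    = 13430 km

13430 km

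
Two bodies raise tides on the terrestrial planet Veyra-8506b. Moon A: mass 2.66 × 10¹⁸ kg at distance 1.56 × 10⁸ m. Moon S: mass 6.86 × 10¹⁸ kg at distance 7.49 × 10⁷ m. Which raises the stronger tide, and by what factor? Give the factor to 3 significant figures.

The tide-raising term goes as M/d³ (the gradient of a 1/d² field).
Moon A: (2.66 × 10¹⁸) / (1.56 × 10⁸)³ = 7.007 × 10⁻⁷
Moon S: (6.86 × 10¹⁸) / (7.49 × 10⁷)³ = 1.633 × 10⁻⁵
Ratio (larger/smaller) = 23.3

Moon S, by a factor of ≈ 23.3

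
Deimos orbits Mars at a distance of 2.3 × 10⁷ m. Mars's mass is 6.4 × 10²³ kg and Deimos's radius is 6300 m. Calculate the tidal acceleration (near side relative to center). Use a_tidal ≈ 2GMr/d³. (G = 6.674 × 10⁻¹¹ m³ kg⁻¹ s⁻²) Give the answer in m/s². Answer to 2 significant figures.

4.4 × 10⁻⁵ m/s²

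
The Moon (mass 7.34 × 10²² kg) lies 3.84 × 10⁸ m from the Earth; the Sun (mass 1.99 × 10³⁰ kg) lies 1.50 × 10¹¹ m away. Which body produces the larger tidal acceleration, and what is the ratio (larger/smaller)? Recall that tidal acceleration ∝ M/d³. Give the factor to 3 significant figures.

Compare M/d³ for the two perturbers:
The Moon: (7.34 × 10²²) / (3.84 × 10⁸)³ = 1.296 × 10⁻³
The Sun: (1.99 × 10³⁰) / (1.50 × 10¹¹)³ = 5.896 × 10⁻⁴
Ratio (larger/smaller) = 2.20

The Moon, by a factor of ≈ 2.20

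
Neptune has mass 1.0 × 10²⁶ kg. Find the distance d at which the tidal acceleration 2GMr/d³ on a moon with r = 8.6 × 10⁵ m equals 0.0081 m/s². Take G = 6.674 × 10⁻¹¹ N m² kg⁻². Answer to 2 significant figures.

2GMr/d³ = a_tidal  ⇒  d = (2GMr / a_tidal)^(1/3)
d = (2 × 6.674×10⁻¹¹ × (1.0 × 10²⁶) × (8.6 × 10⁵) / (0.0081))^(1/3)
  = 1.1 × 10⁸ m

1.1 × 10⁸ m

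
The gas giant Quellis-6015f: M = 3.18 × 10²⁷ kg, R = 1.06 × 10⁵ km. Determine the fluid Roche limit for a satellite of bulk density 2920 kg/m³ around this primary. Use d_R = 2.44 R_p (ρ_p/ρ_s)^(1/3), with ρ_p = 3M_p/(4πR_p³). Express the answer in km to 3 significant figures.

1.56 × 10⁵ km

ρ_p = 3M_p/(4πR_p³) = 3 × (3.18 × 10²⁷) / (4π × (1.06 × 10⁸ m)³) = 637 kg/m³
d_R = 2.44 × 1.06 × 10⁵ km × (637/2920)^(1/3)
    = 1.56 × 10⁵ km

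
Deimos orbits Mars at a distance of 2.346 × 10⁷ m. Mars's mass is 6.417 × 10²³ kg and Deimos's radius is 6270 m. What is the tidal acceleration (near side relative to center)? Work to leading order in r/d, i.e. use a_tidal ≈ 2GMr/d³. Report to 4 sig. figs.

Since r ≪ d, expand the inverse-square field across one radius to get the leading 2GMr/d³ term.
Δg = 2GMr/d³
   = 2 × (6.674 × 10⁻¹¹) × (6.417 × 10²³) × (6270) / (2.346 × 10⁷)³
   = 4.159 × 10⁻⁵ m/s²

4.159 × 10⁻⁵ m/s²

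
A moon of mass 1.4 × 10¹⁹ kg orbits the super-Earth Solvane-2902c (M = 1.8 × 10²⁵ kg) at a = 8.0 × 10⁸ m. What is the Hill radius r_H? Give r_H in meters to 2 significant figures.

r_H ≈ a (m/3M)^(1/3)
    = (8.0 × 10⁸) × (1.4 × 10¹⁹ / (3 × 1.8 × 10²⁵))^(1/3)
    = 5.1 × 10⁶ m

5.1 × 10⁶ m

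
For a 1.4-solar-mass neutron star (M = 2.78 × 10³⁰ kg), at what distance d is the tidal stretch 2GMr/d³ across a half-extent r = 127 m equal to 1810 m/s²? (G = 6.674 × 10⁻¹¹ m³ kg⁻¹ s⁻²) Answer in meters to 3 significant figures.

2GMr/d³ = a_tidal  ⇒  d = (2GMr / a_tidal)^(1/3)
d = (2 × 6.674×10⁻¹¹ × (2.78 × 10³⁰) × (127) / (1810))^(1/3)
  = 2.96 × 10⁶ m

2.96 × 10⁶ m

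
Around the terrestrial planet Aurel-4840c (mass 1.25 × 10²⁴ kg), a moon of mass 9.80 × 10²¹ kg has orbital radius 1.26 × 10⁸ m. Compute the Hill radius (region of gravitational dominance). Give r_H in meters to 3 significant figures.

r_H ≈ a (m/3M)^(1/3)
    = (1.26 × 10⁸) × (9.80 × 10²¹ / (3 × 1.25 × 10²⁴))^(1/3)
    = 1.74 × 10⁷ m

1.74 × 10⁷ m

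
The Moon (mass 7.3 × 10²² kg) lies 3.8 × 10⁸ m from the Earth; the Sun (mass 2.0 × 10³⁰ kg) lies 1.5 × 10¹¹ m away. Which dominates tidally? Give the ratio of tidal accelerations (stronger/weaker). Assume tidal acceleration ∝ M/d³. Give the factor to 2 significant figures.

Tidal stretch scales as M/d³; compute that for each body.
The Moon: (7.3 × 10²²) / (3.8 × 10⁸)³ = 1.330 × 10⁻³
The Sun: (2.0 × 10³⁰) / (1.5 × 10¹¹)³ = 5.926 × 10⁻⁴
Ratio (larger/smaller) = 2.2

The Moon, by a factor of ≈ 2.2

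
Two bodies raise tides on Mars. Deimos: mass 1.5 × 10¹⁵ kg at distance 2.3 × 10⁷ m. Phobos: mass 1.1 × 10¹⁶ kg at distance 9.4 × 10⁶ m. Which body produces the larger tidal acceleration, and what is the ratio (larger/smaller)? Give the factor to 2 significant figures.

Phobos, by a factor of ≈ 110

Tidal stretch scales as M/d³; compute that for each body.
Deimos: (1.5 × 10¹⁵) / (2.3 × 10⁷)³ = 1.233 × 10⁻⁷
Phobos: (1.1 × 10¹⁶) / (9.4 × 10⁶)³ = 1.324 × 10⁻⁵
Ratio (larger/smaller) = 110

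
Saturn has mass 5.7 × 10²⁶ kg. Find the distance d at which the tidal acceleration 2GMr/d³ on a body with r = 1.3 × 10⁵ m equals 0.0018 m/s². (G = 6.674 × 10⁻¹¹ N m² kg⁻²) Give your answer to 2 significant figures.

2GMr/d³ = a_tidal  ⇒  d = (2GMr / a_tidal)^(1/3)
d = (2 × 6.674×10⁻¹¹ × (5.7 × 10²⁶) × (1.3 × 10⁵) / (0.0018))^(1/3)
  = 1.8 × 10⁸ m

1.8 × 10⁸ m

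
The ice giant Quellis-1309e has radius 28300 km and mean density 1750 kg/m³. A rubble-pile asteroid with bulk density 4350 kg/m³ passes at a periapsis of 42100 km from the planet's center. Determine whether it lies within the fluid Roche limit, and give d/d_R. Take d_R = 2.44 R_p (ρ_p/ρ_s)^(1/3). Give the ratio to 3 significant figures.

d_R = 2.44 × (28300 km) × (1750/4350)^(1/3) = 50980 km
d/d_R = (42100) / (50980) = 0.826
Since d/d_R < 1, the body is inside the Roche limit.

inside; d/d_R ≈ 0.826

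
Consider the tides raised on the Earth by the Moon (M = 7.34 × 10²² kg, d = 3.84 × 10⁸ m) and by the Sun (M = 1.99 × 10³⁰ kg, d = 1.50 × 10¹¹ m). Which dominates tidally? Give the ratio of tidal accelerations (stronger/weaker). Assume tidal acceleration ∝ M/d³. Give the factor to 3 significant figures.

The Moon, by a factor of ≈ 2.20

Tidal stretch scales as M/d³; compute that for each body.
The Moon: (7.34 × 10²²) / (3.84 × 10⁸)³ = 1.296 × 10⁻³
The Sun: (1.99 × 10³⁰) / (1.50 × 10¹¹)³ = 5.896 × 10⁻⁴
Ratio (larger/smaller) = 2.20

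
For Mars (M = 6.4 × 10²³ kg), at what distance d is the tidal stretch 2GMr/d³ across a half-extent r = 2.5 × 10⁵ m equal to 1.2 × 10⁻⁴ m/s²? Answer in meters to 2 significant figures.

5.6 × 10⁷ m

2GMr/d³ = a_tidal  ⇒  d = (2GMr / a_tidal)^(1/3)
d = (2 × 6.674×10⁻¹¹ × (6.4 × 10²³) × (2.5 × 10⁵) / (1.2 × 10⁻⁴))^(1/3)
  = 5.6 × 10⁷ m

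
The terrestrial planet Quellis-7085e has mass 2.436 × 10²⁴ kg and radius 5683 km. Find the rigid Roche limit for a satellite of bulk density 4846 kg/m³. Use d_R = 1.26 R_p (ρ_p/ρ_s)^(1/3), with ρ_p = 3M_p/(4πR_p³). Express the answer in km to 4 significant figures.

6215 km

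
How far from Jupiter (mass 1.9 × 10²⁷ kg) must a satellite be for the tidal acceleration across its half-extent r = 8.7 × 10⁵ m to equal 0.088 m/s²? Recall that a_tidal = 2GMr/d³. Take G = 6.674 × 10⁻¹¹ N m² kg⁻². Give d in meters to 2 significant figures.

2GMr/d³ = a_tidal  ⇒  d = (2GMr / a_tidal)^(1/3)
d = (2 × 6.674×10⁻¹¹ × (1.9 × 10²⁷) × (8.7 × 10⁵) / (0.088))^(1/3)
  = 1.4 × 10⁸ m

1.4 × 10⁸ m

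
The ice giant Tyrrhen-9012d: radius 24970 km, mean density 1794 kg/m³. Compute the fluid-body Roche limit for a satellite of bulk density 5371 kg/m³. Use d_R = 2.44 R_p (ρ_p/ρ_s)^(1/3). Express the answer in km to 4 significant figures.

42270 km

d_R = 2.44 × 24970 km × (1794/5371)^(1/3)
    = 42270 km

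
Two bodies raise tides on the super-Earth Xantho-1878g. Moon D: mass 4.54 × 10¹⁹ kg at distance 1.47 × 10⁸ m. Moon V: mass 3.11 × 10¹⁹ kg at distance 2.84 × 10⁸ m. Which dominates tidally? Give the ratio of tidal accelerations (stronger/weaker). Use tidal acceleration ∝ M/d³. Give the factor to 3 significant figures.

Moon D, by a factor of ≈ 10.5

Tidal stretch scales as M/d³; compute that for each body.
Moon D: (4.54 × 10¹⁹) / (1.47 × 10⁸)³ = 1.429 × 10⁻⁵
Moon V: (3.11 × 10¹⁹) / (2.84 × 10⁸)³ = 1.358 × 10⁻⁶
Ratio (larger/smaller) = 10.5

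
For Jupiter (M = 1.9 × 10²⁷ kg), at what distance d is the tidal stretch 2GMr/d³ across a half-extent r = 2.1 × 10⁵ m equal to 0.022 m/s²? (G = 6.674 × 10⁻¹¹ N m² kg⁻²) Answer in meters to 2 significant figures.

1.3 × 10⁸ m

2GMr/d³ = a_tidal  ⇒  d = (2GMr / a_tidal)^(1/3)
d = (2 × 6.674×10⁻¹¹ × (1.9 × 10²⁷) × (2.1 × 10⁵) / (0.022))^(1/3)
  = 1.3 × 10⁸ m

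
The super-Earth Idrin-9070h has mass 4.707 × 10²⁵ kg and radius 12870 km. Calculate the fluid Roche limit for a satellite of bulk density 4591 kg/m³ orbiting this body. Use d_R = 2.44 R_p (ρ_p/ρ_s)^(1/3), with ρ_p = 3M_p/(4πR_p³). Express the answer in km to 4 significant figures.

ρ_p = 3M_p/(4πR_p³) = 3 × (4.707 × 10²⁵) / (4π × (1.287 × 10⁷ m)³) = 5271 kg/m³
d_R = 2.44 × 12870 km × (5271/4591)^(1/3)
    = 32880 km

32880 km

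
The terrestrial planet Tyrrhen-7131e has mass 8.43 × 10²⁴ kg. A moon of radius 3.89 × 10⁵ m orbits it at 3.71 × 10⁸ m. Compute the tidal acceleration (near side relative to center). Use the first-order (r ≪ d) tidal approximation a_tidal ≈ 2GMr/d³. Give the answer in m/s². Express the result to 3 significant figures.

Since r ≪ d, expand the inverse-square field across one radius to get the leading 2GMr/d³ term.
Δa = 2GMr/d³
   = 2 × (6.674 × 10⁻¹¹) × (8.43 × 10²⁴) × (3.89 × 10⁵) / (3.71 × 10⁸)³
   = 8.57 × 10⁻⁶ m/s²

8.57 × 10⁻⁶ m/s²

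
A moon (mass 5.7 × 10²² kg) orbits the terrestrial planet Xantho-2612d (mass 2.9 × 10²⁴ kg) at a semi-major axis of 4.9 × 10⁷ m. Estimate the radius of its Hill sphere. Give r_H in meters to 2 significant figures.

9.2 × 10⁶ m

r_H ≈ a (m/3M)^(1/3)
    = (4.9 × 10⁷) × (5.7 × 10²² / (3 × 2.9 × 10²⁴))^(1/3)
    = 9.2 × 10⁶ m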